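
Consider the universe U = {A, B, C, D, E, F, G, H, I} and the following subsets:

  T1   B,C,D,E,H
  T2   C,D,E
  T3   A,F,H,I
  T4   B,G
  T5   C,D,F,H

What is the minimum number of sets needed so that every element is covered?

3

T1, T3, T4 together cover {A, B, C, D, E, F, G, H, I} — every element.
No 2 of the 5 sets cover everything (all 10 pairs fall short), so 3 is minimum.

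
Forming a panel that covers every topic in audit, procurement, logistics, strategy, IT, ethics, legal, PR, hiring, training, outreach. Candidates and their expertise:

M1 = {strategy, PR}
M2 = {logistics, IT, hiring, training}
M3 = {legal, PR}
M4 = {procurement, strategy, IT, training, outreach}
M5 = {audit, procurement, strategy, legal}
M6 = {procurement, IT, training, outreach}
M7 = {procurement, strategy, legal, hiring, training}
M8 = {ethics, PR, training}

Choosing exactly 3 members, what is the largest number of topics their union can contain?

10

Choosing M2, M5, M8 covers {audit, procurement, logistics, strategy, IT, ethics, legal, PR, hiring, training} — 10 topics.
No choice of 3 members does better; here outreach is left uncovered.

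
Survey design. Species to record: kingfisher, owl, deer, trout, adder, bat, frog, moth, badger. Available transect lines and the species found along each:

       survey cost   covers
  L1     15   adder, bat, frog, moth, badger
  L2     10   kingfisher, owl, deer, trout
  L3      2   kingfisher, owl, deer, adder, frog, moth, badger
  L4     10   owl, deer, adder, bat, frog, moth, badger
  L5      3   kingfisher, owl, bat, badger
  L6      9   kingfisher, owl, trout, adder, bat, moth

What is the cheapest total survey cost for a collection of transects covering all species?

11

L3, L6 cover every species at survey cost 2 + 9 = 11.
Any cover uses at least 2 transects; among all covering selections none totals below 11.
Greedy by coverage-per-survey cost would pick L3, L5, L6 for 14 — worse than the optimum 11.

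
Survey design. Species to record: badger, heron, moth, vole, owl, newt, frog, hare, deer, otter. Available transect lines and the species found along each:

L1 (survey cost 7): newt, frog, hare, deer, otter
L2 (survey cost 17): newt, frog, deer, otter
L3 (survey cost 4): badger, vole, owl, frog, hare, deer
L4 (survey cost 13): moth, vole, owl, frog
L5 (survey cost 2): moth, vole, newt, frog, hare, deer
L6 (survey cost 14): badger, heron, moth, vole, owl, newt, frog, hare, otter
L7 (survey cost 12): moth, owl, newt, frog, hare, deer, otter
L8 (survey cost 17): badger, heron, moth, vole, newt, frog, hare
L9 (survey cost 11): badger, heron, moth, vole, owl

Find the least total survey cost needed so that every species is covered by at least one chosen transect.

16

L5, L6 cover every species at survey cost 2 + 14 = 16.
Any cover uses at least 2 transects; among all covering selections none totals below 16.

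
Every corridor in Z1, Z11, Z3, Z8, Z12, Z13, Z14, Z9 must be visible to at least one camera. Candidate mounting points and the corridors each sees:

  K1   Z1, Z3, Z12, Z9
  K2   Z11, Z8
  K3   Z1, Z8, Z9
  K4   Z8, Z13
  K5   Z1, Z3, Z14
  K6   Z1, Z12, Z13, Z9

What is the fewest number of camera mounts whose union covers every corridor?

3

K2, K5, K6 together cover {Z1, Z11, Z3, Z8, Z12, Z13, Z14, Z9} — every corridor.
No 2 of the 6 camera mounts cover everything (all 15 pairs fall short), so 3 is minimum.
Greedy (largest uncovered first) would take K1, K2, K4, K5 — 4 camera mounts — but 3 suffice.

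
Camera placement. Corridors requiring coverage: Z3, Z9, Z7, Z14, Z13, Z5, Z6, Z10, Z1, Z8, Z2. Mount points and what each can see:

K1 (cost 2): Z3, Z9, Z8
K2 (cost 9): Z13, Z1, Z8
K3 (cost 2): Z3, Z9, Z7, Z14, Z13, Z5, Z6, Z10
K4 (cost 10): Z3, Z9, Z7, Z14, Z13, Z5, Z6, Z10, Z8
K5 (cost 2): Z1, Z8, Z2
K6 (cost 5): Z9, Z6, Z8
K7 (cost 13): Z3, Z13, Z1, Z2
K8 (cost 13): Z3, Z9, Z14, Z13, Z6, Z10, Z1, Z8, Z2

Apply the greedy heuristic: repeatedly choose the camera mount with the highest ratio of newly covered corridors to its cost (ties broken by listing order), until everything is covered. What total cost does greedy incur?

4

Pick 1: K3 adds 8 new (Z3, Z9, Z7, Z14, Z13, Z5, Z6, Z10) at cost 2 (ratio 8/2).
Pick 2: K5 adds 3 new (Z1, Z8, Z2) at cost 2 (ratio 3/2).
Greedy total cost: 2 + 2 = 4.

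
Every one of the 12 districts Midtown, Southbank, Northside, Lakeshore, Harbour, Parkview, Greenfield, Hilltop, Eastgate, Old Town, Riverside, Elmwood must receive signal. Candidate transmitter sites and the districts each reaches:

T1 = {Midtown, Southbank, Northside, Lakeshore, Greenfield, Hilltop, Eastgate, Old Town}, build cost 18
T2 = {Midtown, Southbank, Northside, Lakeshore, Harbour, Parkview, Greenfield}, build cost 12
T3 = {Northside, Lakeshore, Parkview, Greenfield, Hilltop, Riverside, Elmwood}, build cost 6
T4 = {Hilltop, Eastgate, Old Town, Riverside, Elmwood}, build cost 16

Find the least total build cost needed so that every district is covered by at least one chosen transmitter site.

28

T2, T4 cover every district at build cost 12 + 16 = 28.
Any cover uses at least 2 transmitter sites; among all covering selections none totals below 28.
Greedy by coverage-per-build cost would pick T3, T2, T4 for 34 — worse than the optimum 28.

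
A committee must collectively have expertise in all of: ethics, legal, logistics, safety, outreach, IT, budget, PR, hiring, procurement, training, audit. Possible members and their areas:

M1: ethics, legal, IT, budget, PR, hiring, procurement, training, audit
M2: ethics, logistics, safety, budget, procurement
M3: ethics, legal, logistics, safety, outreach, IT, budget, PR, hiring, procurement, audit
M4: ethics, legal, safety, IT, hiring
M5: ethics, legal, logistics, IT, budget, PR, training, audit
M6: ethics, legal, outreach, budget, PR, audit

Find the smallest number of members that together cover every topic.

2

M1, M3 together cover {ethics, legal, logistics, safety, outreach, IT, budget, PR, hiring, procurement, training, audit} — every topic.
No single member contains all 12 topics, so 2 is optimal.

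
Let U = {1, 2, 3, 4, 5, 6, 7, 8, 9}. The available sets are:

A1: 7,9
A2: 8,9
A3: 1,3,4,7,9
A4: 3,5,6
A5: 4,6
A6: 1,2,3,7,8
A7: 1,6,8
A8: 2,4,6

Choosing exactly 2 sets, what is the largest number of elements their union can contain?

7

Choosing A3, A4 covers {1, 3, 4, 5, 6, 7, 9} — 7 elements.
No choice of 2 sets does better; here 2, 8 are left uncovered.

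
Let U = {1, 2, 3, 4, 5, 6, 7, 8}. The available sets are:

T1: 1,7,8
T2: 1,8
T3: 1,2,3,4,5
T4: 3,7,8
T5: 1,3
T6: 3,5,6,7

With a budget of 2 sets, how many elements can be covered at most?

Choosing T1, T3 covers {1, 2, 3, 4, 5, 7, 8} — 7 elements.
No choice of 2 sets does better; here 6 is left uncovered.

7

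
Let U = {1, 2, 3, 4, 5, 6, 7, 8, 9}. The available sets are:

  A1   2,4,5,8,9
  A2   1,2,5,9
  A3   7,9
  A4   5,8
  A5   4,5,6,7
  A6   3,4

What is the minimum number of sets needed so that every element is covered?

A1, A2, A5, A6 together cover {1, 2, 3, 4, 5, 6, 7, 8, 9} — every element.
No 3 of the 6 sets cover everything (all 20 triples fall short), so 4 is minimum.

4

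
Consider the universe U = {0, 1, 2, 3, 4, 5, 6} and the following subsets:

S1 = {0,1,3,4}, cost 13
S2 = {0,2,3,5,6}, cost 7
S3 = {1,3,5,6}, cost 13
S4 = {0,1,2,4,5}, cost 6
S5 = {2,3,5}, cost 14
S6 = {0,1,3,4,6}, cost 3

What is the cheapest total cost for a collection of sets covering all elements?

S4, S6 cover every element at cost 6 + 3 = 9.
Any cover uses at least 2 sets; among all covering selections none totals below 9.

9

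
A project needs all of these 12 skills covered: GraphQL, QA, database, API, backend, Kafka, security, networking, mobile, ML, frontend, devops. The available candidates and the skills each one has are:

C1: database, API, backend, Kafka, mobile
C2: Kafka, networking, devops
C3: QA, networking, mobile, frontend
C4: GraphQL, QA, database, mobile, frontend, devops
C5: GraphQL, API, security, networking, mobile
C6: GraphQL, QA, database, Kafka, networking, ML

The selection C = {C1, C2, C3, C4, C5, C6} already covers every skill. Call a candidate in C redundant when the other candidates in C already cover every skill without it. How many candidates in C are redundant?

Drop C1: backend uncovered — not redundant.
Drop C2: the rest still cover every skill — redundant.
Drop C3: the rest still cover every skill — redundant.
Drop C4: the rest still cover every skill — redundant.
Drop C5: security uncovered — not redundant.
Drop C6: ML uncovered — not redundant.
3 redundant: C2, C3, C4.

3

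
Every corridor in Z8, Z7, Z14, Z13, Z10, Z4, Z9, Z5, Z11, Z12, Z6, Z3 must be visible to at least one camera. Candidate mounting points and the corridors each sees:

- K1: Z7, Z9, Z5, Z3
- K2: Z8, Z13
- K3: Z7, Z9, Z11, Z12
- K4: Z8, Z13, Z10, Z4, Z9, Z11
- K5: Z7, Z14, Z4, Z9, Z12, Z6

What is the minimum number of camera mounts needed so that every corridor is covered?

3

K1, K4, K5 together cover {Z8, Z7, Z14, Z13, Z10, Z4, Z9, Z5, Z11, Z12, Z6, Z3} — every corridor.
No 2 of the 5 camera mounts cover everything (all 10 pairs fall short), so 3 is minimum.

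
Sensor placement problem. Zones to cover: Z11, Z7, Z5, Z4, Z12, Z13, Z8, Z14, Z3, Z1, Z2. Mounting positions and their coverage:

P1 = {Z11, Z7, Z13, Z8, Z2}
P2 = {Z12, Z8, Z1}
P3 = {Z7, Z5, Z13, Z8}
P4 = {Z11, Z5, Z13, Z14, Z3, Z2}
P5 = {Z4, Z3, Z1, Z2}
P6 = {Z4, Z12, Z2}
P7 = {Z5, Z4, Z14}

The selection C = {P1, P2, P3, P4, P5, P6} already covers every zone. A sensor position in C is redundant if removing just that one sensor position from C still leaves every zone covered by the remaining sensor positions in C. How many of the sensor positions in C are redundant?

5

Drop P1: the rest still cover every zone — redundant.
Drop P2: the rest still cover every zone — redundant.
Drop P3: the rest still cover every zone — redundant.
Drop P4: Z14 uncovered — not redundant.
Drop P5: the rest still cover every zone — redundant.
Drop P6: the rest still cover every zone — redundant.
5 redundant: P1, P2, P3, P5, P6.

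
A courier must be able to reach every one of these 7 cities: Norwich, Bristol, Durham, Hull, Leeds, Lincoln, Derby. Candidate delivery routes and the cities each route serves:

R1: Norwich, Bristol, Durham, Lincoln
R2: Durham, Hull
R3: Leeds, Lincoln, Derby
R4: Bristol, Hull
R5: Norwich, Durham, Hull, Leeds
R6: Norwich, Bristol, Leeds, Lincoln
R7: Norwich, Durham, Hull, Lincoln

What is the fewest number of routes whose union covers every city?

R1, R2, R3 together cover {Norwich, Bristol, Durham, Hull, Leeds, Lincoln, Derby} — every city.
No 2 of the 7 routes cover everything (all 21 pairs fall short), so 3 is minimum.

3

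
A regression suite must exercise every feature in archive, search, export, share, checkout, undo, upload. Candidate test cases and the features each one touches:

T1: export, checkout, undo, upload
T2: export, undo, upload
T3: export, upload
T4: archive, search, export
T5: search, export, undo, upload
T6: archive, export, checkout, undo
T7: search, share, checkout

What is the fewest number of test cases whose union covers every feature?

3

T1, T4, T7 together cover {archive, search, export, share, checkout, undo, upload} — every feature.
No 2 of the 7 test cases cover everything (all 21 pairs fall short), so 3 is minimum.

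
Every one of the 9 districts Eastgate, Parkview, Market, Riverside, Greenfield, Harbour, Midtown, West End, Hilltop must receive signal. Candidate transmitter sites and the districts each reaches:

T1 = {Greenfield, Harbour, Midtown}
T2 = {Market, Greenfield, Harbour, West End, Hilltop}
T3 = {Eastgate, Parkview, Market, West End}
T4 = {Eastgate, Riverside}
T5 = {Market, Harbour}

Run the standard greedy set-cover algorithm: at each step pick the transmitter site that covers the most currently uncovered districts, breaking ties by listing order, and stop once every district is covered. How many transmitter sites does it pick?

4

Pick 1: T2 covers 5 new districts (Market, Greenfield, Harbour, West End, Hilltop).
Pick 2: T3 covers 2 new districts (Eastgate, Parkview).
Pick 3: T1 covers 1 new districts (Midtown).
Pick 4: T4 covers 1 new districts (Riverside).
Greedy uses 4 transmitter sites.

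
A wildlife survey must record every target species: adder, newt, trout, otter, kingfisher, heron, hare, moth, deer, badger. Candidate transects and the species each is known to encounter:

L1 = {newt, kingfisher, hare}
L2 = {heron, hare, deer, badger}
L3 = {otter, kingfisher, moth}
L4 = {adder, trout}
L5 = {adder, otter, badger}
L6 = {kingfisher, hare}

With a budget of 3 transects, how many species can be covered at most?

Choosing L2, L3, L4 covers {adder, trout, otter, kingfisher, heron, hare, moth, deer, badger} — 9 species.
No choice of 3 transects does better; here newt is left uncovered.

9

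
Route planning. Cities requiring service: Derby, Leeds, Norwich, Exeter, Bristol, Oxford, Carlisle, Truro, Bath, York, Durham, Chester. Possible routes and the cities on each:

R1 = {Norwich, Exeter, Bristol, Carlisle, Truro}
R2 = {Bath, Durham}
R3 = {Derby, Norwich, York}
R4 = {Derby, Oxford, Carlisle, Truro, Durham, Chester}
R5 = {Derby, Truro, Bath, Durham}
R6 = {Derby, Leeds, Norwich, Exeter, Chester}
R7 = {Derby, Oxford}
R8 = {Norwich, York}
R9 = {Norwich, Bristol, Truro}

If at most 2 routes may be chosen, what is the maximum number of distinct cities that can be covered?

Choosing R1, R4 covers {Derby, Norwich, Exeter, Bristol, Oxford, Carlisle, Truro, Durham, Chester} — 9 cities.
No choice of 2 routes does better; here Leeds, Bath, York are left uncovered.

9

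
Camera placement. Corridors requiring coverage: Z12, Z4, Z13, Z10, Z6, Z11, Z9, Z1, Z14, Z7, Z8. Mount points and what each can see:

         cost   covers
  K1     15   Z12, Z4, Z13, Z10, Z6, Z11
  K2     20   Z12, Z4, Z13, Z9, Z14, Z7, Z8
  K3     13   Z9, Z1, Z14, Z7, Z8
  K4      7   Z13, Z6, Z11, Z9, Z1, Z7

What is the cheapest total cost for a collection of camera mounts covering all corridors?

K1, K3 cover every corridor at cost 15 + 13 = 28.
Any cover uses at least 2 camera mounts; among all covering selections none totals below 28.

28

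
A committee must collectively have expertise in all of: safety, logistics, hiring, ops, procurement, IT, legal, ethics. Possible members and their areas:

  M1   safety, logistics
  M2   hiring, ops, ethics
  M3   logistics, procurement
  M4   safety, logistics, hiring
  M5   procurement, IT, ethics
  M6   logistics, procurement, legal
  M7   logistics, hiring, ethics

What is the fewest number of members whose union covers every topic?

4

M1, M2, M5, M6 together cover {safety, logistics, hiring, ops, procurement, IT, legal, ethics} — every topic.
No 3 of the 7 members cover everything (all 35 triples fall short), so 4 is minimum.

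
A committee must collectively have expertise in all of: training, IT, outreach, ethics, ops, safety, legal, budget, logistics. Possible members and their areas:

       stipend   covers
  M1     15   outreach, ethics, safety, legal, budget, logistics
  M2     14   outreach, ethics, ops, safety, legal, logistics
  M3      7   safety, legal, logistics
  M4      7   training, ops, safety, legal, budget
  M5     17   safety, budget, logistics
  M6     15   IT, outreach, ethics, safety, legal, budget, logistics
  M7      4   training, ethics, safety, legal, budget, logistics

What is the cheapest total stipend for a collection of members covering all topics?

22

M4, M6 cover every topic at stipend 7 + 15 = 22.
Any cover uses at least 2 members; among all covering selections none totals below 22.
Greedy by coverage-per-stipend would pick M7, M2, M6 for 33 — worse than the optimum 22.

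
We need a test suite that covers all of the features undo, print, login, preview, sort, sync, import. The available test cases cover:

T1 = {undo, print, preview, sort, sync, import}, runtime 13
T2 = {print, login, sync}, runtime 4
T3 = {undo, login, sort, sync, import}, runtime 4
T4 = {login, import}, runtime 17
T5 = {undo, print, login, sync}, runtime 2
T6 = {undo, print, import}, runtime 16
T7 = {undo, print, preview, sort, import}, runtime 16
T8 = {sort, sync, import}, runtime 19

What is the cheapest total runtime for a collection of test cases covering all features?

T1, T5 cover every feature at runtime 13 + 2 = 15.
Any cover uses at least 2 test cases; among all covering selections none totals below 15.
Greedy by coverage-per-runtime would pick T5, T3, T1 for 19 — worse than the optimum 15.

15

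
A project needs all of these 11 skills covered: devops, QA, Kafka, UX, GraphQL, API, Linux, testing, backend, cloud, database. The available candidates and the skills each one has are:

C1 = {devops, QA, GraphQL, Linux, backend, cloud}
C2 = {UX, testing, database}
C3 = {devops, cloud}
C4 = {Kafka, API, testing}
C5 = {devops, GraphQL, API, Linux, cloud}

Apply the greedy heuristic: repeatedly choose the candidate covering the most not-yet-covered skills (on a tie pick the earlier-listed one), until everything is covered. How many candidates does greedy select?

3

Pick 1: C1 covers 6 new skills (devops, QA, GraphQL, Linux, backend, cloud).
Pick 2: C2 covers 3 new skills (UX, testing, database).
Pick 3: C4 covers 2 new skills (Kafka, API).
Greedy uses 3 candidates.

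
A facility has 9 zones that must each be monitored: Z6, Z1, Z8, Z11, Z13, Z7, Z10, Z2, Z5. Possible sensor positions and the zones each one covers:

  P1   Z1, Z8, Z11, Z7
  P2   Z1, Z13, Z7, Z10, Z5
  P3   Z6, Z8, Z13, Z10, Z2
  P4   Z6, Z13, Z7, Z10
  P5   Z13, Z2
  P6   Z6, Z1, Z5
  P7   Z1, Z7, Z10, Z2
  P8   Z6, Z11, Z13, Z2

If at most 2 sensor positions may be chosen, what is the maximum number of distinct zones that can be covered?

Choosing P1, P3 covers {Z6, Z1, Z8, Z11, Z13, Z7, Z10, Z2} — 8 zones.
No choice of 2 sensor positions does better; here Z5 is left uncovered.

8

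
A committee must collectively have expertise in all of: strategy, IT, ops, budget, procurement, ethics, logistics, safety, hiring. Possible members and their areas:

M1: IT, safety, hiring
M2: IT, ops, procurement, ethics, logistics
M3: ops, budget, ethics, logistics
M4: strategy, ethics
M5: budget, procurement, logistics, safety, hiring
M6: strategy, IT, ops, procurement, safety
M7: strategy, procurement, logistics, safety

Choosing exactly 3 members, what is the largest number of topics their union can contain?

9

Choosing M1, M3, M6 covers {strategy, IT, ops, budget, procurement, ethics, logistics, safety, hiring} — 9 topics.
That is all 9 topics.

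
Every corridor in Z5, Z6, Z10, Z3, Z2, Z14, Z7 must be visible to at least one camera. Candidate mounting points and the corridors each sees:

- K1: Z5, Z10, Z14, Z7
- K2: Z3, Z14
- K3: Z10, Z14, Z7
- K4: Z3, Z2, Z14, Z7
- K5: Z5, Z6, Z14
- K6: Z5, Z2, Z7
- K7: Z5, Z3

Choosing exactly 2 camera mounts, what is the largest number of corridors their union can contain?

6

Choosing K1, K4 covers {Z5, Z10, Z3, Z2, Z14, Z7} — 6 corridors.
No choice of 2 camera mounts does better; here Z6 is left uncovered.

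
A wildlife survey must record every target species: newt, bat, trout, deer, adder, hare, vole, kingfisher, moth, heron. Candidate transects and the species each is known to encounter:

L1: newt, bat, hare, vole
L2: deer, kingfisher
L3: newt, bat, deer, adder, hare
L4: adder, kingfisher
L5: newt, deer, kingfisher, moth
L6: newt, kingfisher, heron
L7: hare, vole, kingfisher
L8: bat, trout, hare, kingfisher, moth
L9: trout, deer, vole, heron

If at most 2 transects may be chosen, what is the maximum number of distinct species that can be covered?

8

Choosing L3, L8 covers {newt, bat, trout, deer, adder, hare, kingfisher, moth} — 8 species.
No choice of 2 transects does better; here vole, heron are left uncovered.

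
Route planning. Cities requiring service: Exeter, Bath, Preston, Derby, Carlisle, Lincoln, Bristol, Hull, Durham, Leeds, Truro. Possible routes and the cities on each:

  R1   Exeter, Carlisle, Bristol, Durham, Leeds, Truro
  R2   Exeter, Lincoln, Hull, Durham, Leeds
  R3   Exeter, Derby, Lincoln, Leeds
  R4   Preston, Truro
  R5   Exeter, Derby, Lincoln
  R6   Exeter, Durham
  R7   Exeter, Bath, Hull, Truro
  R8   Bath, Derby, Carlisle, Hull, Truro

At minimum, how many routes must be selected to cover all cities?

4

R1, R2, R4, R8 together cover {Exeter, Bath, Preston, Derby, Carlisle, Lincoln, Bristol, Hull, Durham, Leeds, Truro} — every city.
No 3 of the 8 routes cover everything (all 56 triples fall short), so 4 is minimum.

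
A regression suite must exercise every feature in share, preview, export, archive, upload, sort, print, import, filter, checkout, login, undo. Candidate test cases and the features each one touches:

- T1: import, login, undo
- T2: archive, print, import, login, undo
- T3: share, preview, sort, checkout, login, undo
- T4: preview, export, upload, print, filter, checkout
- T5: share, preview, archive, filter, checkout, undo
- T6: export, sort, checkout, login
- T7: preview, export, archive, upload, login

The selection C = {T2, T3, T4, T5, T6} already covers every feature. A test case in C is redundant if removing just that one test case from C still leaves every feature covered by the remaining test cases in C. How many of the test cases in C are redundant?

3

Drop T2: import uncovered — not redundant.
Drop T3: the rest still cover every feature — redundant.
Drop T4: upload uncovered — not redundant.
Drop T5: the rest still cover every feature — redundant.
Drop T6: the rest still cover every feature — redundant.
3 redundant: T3, T5, T6.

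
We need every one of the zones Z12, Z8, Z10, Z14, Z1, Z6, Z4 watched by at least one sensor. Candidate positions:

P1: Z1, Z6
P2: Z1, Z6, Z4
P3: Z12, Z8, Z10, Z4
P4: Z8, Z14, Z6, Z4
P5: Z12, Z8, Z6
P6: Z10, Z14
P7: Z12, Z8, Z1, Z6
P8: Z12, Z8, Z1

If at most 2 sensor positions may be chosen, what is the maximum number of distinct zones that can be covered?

Choosing P1, P3 covers {Z12, Z8, Z10, Z1, Z6, Z4} — 6 zones.
No choice of 2 sensor positions does better; here Z14 is left uncovered.

6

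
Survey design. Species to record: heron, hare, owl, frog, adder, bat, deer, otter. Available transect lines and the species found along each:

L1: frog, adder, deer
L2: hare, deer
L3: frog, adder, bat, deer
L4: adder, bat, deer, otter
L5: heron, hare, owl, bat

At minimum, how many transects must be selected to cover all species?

L1, L4, L5 together cover {heron, hare, owl, frog, adder, bat, deer, otter} — every species.
No 2 of the 5 transects cover everything (all 10 pairs fall short), so 3 is minimum.

3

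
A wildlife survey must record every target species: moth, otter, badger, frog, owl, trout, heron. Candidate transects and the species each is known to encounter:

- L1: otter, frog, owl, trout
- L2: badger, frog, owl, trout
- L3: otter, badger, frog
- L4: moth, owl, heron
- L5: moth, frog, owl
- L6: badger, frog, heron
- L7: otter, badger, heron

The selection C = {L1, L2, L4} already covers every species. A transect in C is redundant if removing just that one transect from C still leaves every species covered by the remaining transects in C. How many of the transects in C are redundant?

0

Drop L1: otter uncovered — not redundant.
Drop L2: badger uncovered — not redundant.
Drop L4: moth, heron uncovered — not redundant.
None of the transects in C is redundant.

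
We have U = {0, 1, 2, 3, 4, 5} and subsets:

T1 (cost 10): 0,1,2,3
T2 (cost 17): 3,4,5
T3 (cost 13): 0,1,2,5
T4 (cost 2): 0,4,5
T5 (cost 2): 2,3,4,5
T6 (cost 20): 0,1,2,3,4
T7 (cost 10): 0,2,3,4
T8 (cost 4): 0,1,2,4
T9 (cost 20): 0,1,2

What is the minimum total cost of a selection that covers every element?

6

T5, T8 cover every element at cost 2 + 4 = 6.
Any cover uses at least 2 sets; among all covering selections none totals below 6.
Greedy by coverage-per-cost would pick T5, T4, T8 for 8 — worse than the optimum 6.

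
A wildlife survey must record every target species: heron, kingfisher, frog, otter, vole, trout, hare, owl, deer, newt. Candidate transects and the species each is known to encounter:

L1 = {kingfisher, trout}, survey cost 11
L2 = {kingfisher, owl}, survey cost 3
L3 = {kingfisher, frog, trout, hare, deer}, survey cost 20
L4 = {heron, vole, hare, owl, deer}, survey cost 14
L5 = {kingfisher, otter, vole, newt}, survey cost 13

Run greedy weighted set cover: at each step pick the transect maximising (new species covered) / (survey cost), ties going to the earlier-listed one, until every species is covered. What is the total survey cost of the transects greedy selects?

50

Pick 1: L2 adds 2 new (kingfisher, owl) at survey cost 3 (ratio 2/3).
Pick 2: L4 adds 4 new (heron, vole, hare, deer) at survey cost 14 (ratio 4/14).
Pick 3: L5 adds 2 new (otter, newt) at survey cost 13 (ratio 2/13).
Pick 4: L3 adds 2 new (frog, trout) at survey cost 20 (ratio 2/20).
Greedy total survey cost: 3 + 14 + 13 + 20 = 50. (The true optimum is 47, so greedy overshoots here.)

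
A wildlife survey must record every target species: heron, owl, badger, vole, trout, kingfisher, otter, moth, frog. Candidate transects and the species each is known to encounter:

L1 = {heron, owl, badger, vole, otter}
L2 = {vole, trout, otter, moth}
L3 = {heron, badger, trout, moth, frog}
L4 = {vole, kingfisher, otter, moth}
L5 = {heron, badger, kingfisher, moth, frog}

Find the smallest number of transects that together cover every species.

L1, L2, L5 together cover {heron, owl, badger, vole, trout, kingfisher, otter, moth, frog} — every species.
No 2 of the 5 transects cover everything (all 10 pairs fall short), so 3 is minimum.

3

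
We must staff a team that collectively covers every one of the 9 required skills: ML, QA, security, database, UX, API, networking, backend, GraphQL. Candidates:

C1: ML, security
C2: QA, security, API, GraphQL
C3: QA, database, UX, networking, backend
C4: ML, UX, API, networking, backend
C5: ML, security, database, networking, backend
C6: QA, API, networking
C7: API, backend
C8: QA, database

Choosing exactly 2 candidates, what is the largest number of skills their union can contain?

8

Choosing C2, C3 covers {QA, security, database, UX, API, networking, backend, GraphQL} — 8 skills.
No choice of 2 candidates does better; here ML is left uncovered.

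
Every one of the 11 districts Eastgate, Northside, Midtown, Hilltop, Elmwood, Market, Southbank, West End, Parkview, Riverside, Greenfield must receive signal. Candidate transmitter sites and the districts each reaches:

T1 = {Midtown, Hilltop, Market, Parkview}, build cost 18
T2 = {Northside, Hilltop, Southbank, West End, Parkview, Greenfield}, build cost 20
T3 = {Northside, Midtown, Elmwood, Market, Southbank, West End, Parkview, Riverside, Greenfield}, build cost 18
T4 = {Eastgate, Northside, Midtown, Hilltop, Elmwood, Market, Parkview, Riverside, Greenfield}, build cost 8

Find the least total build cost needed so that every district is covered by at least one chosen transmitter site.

26

T3, T4 cover every district at build cost 18 + 8 = 26.
Any cover uses at least 2 transmitter sites; among all covering selections none totals below 26.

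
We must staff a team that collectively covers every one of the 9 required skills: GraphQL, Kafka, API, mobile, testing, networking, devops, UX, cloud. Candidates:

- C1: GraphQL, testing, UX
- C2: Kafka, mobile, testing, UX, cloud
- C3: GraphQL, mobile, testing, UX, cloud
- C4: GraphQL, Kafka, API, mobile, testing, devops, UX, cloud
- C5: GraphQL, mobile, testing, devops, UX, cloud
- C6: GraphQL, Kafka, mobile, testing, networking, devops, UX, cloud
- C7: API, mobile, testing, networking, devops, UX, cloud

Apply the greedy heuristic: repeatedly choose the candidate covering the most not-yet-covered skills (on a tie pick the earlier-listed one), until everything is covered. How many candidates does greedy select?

2

Pick 1: C4 covers 8 new skills (GraphQL, Kafka, API, mobile, testing, devops, UX, cloud).
Pick 2: C6 covers 1 new skills (networking).
Greedy uses 2 candidates.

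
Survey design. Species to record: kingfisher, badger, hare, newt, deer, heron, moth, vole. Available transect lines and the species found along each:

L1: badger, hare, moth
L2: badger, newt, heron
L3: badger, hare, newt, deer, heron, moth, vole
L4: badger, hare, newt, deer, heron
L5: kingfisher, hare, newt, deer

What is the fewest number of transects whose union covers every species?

2

L3, L5 together cover {kingfisher, badger, hare, newt, deer, heron, moth, vole} — every species.
No single transect contains all 8 species, so 2 is optimal.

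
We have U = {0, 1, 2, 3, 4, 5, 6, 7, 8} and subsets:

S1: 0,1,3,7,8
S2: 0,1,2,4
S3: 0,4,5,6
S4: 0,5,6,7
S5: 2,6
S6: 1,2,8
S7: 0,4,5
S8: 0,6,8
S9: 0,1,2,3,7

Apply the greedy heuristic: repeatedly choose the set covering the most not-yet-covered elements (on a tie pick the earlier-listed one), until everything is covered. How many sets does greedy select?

Pick 1: S1 covers 5 new elements (0, 1, 3, 7, 8).
Pick 2: S3 covers 3 new elements (4, 5, 6).
Pick 3: S2 covers 1 new elements (2).
Greedy uses 3 sets.

3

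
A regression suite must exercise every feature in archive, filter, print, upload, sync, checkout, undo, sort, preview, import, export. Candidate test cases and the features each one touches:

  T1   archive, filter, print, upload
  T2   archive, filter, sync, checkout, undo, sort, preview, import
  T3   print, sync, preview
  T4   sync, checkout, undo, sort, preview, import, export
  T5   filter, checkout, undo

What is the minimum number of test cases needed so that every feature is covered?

T1, T4 together cover {archive, filter, print, upload, sync, checkout, undo, sort, preview, import, export} — every feature.
No single test case contains all 11 features, so 2 is optimal.
Greedy (largest uncovered first) would take T2, T1, T4 — 3 test cases — but 2 suffice.

2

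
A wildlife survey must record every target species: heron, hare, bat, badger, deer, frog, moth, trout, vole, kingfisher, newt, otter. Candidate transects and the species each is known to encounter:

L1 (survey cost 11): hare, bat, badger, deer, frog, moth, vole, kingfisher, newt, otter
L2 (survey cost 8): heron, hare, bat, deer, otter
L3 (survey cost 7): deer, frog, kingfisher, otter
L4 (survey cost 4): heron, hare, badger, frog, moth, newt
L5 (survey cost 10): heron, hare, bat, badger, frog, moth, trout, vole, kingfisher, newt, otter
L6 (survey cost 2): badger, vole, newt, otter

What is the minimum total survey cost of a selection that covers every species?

17

L3, L5 cover every species at survey cost 7 + 10 = 17.
Any cover uses at least 2 transects; among all covering selections none totals below 17.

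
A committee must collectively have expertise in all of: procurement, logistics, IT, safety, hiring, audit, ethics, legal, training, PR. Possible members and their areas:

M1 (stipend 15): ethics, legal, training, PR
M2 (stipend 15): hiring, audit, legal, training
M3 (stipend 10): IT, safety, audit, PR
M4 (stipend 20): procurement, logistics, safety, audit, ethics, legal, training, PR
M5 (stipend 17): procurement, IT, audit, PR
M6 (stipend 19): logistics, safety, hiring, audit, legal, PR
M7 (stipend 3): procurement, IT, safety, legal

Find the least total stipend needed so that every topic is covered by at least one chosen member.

37

M1, M6, M7 cover every topic at stipend 15 + 19 + 3 = 37.
Any cover uses at least 3 members; among all covering selections none totals below 37.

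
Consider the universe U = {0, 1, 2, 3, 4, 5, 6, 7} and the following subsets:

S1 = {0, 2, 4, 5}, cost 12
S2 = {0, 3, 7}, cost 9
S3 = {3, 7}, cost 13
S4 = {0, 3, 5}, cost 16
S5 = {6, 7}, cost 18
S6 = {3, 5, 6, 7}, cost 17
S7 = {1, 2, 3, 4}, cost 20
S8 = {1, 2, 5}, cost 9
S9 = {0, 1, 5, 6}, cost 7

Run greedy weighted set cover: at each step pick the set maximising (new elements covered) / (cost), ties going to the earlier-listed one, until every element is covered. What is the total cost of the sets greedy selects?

28

Pick 1: S9 adds 4 new (0, 1, 5, 6) at cost 7 (ratio 4/7).
Pick 2: S2 adds 2 new (3, 7) at cost 9 (ratio 2/9).
Pick 3: S1 adds 2 new (2, 4) at cost 12 (ratio 2/12).
Greedy total cost: 7 + 9 + 12 = 28.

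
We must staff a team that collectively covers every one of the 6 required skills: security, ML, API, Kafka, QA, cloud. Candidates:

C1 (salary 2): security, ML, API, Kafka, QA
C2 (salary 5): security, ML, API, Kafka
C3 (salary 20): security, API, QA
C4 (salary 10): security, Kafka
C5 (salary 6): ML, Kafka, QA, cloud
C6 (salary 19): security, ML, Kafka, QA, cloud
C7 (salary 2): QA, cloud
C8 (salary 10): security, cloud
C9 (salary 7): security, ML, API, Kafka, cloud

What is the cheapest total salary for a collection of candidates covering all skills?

C1, C7 cover every skill at salary 2 + 2 = 4.
Any cover uses at least 2 candidates; among all covering selections none totals below 4.

4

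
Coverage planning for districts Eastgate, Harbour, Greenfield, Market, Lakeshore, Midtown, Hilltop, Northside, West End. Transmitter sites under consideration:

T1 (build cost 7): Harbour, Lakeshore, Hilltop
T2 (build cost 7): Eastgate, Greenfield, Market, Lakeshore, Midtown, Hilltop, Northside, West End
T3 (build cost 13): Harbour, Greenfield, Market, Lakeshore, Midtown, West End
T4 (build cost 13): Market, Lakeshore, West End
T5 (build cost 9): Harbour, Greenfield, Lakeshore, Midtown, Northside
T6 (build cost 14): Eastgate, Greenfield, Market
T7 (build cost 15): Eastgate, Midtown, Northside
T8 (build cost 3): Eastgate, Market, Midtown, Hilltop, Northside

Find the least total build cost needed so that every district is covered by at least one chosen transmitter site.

T1, T2 cover every district at build cost 7 + 7 = 14.
Any cover uses at least 2 transmitter sites; among all covering selections none totals below 14.
Greedy by coverage-per-build cost would pick T8, T2, T1 for 17 — worse than the optimum 14.

14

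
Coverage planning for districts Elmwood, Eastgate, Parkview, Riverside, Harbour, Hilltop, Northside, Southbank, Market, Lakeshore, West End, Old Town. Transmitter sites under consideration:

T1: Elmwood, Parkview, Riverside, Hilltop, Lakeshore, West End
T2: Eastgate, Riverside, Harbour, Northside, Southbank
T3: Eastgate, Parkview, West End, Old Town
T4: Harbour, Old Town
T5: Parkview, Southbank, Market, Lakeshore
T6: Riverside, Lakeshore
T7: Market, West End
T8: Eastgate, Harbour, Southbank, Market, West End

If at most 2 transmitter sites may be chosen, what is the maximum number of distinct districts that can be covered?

10

Choosing T1, T2 covers {Elmwood, Eastgate, Parkview, Riverside, Harbour, Hilltop, Northside, Southbank, Lakeshore, West End} — 10 districts.
No choice of 2 transmitter sites does better; here Market, Old Town are left uncovered.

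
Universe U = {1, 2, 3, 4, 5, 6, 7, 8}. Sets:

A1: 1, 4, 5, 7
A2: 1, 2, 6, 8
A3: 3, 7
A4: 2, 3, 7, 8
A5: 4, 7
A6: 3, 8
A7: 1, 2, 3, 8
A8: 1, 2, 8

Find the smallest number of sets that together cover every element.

3

A1, A2, A3 together cover {1, 2, 3, 4, 5, 6, 7, 8} — every element.
No 2 of the 8 sets cover everything (all 28 pairs fall short), so 3 is minimum.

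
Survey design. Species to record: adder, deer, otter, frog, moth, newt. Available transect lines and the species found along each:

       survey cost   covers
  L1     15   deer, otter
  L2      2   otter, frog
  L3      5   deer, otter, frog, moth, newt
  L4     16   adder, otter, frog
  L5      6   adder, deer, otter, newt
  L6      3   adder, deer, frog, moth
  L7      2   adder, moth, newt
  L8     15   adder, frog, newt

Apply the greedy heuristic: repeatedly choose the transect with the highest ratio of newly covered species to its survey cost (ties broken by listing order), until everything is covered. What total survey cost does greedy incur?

Pick 1: L7 adds 3 new (adder, moth, newt) at survey cost 2 (ratio 3/2).
Pick 2: L2 adds 2 new (otter, frog) at survey cost 2 (ratio 2/2).
Pick 3: L6 adds 1 new (deer) at survey cost 3 (ratio 1/3).
Greedy total survey cost: 2 + 2 + 3 = 7.

7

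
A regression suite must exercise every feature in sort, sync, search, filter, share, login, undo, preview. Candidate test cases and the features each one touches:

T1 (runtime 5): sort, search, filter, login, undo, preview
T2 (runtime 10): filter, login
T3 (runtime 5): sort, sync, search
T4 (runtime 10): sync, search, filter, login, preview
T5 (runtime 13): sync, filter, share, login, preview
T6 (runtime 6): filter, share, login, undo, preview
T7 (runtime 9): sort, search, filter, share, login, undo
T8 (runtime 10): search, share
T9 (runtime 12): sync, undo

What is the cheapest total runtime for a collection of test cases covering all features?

11

T3, T6 cover every feature at runtime 5 + 6 = 11.
Any cover uses at least 2 test cases; among all covering selections none totals below 11.
Greedy by coverage-per-runtime would pick T1, T3, T6 for 16 — worse than the optimum 11.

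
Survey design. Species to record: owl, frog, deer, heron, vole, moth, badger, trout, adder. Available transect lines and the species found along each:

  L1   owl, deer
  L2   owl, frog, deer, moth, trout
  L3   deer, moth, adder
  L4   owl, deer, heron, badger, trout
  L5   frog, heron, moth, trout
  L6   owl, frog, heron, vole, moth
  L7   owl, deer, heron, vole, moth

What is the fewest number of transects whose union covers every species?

3

L3, L4, L6 together cover {owl, frog, deer, heron, vole, moth, badger, trout, adder} — every species.
No 2 of the 7 transects cover everything (all 21 pairs fall short), so 3 is minimum.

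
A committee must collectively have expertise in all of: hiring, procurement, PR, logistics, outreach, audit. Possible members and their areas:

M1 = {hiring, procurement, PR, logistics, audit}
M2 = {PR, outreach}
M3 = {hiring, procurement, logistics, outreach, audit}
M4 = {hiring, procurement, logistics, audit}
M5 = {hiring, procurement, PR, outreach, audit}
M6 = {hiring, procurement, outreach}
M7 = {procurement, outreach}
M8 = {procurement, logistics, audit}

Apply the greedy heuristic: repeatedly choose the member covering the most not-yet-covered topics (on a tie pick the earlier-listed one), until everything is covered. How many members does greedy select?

Pick 1: M1 covers 5 new topics (hiring, procurement, PR, logistics, audit).
Pick 2: M2 covers 1 new topics (outreach).
Greedy uses 2 members.

2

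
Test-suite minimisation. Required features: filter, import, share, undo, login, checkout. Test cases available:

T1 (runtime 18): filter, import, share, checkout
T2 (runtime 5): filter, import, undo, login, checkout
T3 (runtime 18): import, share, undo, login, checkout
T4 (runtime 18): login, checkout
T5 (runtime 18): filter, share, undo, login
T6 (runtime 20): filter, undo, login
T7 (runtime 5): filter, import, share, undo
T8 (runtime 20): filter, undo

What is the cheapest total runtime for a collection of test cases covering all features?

T2, T7 cover every feature at runtime 5 + 5 = 10.
Any cover uses at least 2 test cases; among all covering selections none totals below 10.

10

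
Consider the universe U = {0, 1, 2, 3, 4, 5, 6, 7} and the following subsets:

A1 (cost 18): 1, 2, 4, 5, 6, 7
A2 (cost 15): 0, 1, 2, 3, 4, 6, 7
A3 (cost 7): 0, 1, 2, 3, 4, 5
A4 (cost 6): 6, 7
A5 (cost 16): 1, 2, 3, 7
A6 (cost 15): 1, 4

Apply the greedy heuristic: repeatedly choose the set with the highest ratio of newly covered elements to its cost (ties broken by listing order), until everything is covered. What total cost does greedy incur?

13

Pick 1: A3 adds 6 new (0, 1, 2, 3, 4, 5) at cost 7 (ratio 6/7).
Pick 2: A4 adds 2 new (6, 7) at cost 6 (ratio 2/6).
Greedy total cost: 7 + 6 = 13.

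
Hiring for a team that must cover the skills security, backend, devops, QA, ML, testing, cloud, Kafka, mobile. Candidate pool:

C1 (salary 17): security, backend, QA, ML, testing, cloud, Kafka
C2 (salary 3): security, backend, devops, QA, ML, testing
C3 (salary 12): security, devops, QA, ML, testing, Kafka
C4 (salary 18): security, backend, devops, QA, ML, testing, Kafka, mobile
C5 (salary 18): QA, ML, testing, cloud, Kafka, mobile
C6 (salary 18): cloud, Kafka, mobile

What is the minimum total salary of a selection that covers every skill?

21

C2, C5 cover every skill at salary 3 + 18 = 21.
Any cover uses at least 2 candidates; among all covering selections none totals below 21.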